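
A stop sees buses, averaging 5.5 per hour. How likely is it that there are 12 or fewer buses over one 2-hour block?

0.6887

Over the interval, μ = 5.5 × 2 = 11 (a 2-hour block = 2 hours).
P(N ≤ 12) = Σ_{j=0}^{12} e^(−μ) μ^j/j! ≈ 0.6887.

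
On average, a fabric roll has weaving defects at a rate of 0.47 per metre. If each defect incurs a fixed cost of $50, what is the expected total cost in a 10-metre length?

E[N] = 0.47 × 10 = 4.7 (a 10-metre length = 10 metres); E[cost] = 4.7 × $50 = $235.

$235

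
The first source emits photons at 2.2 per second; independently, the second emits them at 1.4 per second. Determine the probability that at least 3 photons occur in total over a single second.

0.6973

Independent Poisson processes superpose: combined rate λ = 2.2 + 1.4 = 3.6 per second.
So μ = 3.6.
P(N ≥ 3) = 1 − P(N ≤ 2) ≈ 0.6973.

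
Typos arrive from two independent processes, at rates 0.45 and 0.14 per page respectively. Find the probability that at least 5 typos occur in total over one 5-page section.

0.1764

Independent Poisson processes superpose: combined rate λ = 0.45 + 0.14 = 0.59 per page.
Over the interval, μ = 0.59 × 5 = 2.95 (a 5-page section = 5 pages).
P(N ≥ 5) = 1 − P(N ≤ 4) ≈ 0.1764.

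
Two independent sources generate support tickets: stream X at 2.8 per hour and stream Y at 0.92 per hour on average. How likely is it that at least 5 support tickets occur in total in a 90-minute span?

0.6548

Independent Poisson processes superpose: combined rate λ = 2.8 + 0.92 = 3.72 per hour.
Over the interval, μ = 3.72 × 1.5 = 5.58 (a 90-minute span = 1.5 hours).
P(N ≥ 5) = 1 − P(N ≤ 4) ≈ 0.6548.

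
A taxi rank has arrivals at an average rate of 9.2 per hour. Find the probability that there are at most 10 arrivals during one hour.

With mean μ = 9.2 per hour,
P(N ≤ 10) = Σ_{j=0}^{10} e^(−μ) μ^j/j! ≈ 0.6820.

0.6820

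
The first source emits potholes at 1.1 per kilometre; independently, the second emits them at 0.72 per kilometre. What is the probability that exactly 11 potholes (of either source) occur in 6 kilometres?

0.1193

Independent Poisson processes superpose: combined rate λ = 1.1 + 0.72 = 1.82 per kilometre.
Over the interval, μ = 1.82 × 6 = 10.92 (6 kilometres).
P(N = 11) = e^(−10.92) · 10.92^11/11! ≈ 0.1193.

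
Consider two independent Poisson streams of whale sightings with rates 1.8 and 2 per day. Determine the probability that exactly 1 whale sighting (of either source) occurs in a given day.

Independent Poisson processes superpose: combined rate λ = 1.8 + 2 = 3.8 per day.
So μ = 3.8.
P(N = 1) = e^(−3.8) · 3.8^1/1! ≈ 0.0850.

0.0850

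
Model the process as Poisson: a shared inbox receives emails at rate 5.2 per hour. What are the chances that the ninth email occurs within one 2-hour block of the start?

Over the interval, μ = 5.2 × 2 = 10.4 (a 2-hour block = 2 hours).
The ninth arrival falls in the interval iff at least 9 events occur there: P(S_9 ≤ t) = P(N ≥ 9) = 1 − P(N ≤ 8) ≈ 0.7104.

0.7104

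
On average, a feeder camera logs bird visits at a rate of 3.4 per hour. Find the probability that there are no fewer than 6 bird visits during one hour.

0.1295

With mean μ = 3.4 per hour,
P(N ≥ 6) = 1 − P(N ≤ 5) = 1 − Σ_{j=0}^{5} e^(−μ) μ^j/j! ≈ 0.1295.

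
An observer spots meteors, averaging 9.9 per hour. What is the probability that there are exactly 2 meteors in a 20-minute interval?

Over the interval, μ = 9.9 × 1/3 = 3.3 (a 20-minute interval = 1/3 hours).
P(N = 2) = e^(−μ) μ^2/2! = e^(−3.3) · 3.3^2/2 ≈ 0.2008.

0.2008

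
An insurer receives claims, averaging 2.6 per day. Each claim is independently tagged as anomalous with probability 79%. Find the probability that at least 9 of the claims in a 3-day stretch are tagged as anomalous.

0.1699

Thinning: the claims that are tagged as anomalous themselves form a Poisson process with rate 0.79 × 2.6 = 2.054 per day.
Over the interval, μ = 2.054 × 3 = 6.162 (a 3-day stretch = 3 days).
P(N ≥ 9) = 1 − P(N ≤ 8) ≈ 0.1699.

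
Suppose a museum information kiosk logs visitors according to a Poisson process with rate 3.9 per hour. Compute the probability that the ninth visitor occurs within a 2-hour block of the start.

Over the interval, μ = 3.9 × 2 = 7.8 (a 2-hour block = 2 hours).
The ninth arrival falls in the interval iff at least 9 events occur there: P(S_9 ≤ t) = P(N ≥ 9) = 1 − P(N ≤ 8) ≈ 0.3796.

0.3796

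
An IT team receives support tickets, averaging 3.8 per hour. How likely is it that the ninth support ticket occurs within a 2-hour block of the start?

0.3518

Over the interval, μ = 3.8 × 2 = 7.6 (a 2-hour block = 2 hours).
The ninth arrival falls in the interval iff at least 9 events occur there: P(S_9 ≤ t) = P(N ≥ 9) = 1 − P(N ≤ 8) ≈ 0.3518.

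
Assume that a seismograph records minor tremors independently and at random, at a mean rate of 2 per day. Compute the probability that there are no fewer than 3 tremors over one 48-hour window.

Over the interval, μ = 2 × 2 = 4 (a 48-hour window = 2 days).
P(N ≥ 3) = 1 − P(N ≤ 2) = 1 − Σ_{j=0}^{2} e^(−μ) μ^j/j! ≈ 0.7619.

0.7619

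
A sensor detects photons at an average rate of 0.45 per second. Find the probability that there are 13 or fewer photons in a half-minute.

0.5182

Over the interval, μ = 0.45 × 30 = 13.5 (a half-minute = 30 seconds).
P(N ≤ 13) = Σ_{j=0}^{13} e^(−μ) μ^j/j! ≈ 0.5182.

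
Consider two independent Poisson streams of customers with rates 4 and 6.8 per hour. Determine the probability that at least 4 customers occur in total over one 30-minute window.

0.7867

Independent Poisson processes superpose: combined rate λ = 4 + 6.8 = 10.8 per hour.
Over the interval, μ = 10.8 × 0.5 = 5.4 (a 30-minute window = 0.5 hours).
P(N ≥ 4) = 1 − P(N ≤ 3) ≈ 0.7867.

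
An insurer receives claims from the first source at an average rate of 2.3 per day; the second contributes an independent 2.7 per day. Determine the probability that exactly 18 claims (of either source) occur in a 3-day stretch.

0.0706

Independent Poisson processes superpose: combined rate λ = 2.3 + 2.7 = 5 per day.
Over the interval, μ = 5 × 3 = 15 (a 3-day stretch = 3 days).
P(N = 18) = e^(−15) · 15^18/18! ≈ 0.0706.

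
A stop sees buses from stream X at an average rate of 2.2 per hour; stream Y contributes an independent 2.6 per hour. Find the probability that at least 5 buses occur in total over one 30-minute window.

Independent Poisson processes superpose: combined rate λ = 2.2 + 2.6 = 4.8 per hour.
Over the interval, μ = 4.8 × 0.5 = 2.4 (a 30-minute window = 0.5 hours).
P(N ≥ 5) = 1 − P(N ≤ 4) ≈ 0.0959.

0.0959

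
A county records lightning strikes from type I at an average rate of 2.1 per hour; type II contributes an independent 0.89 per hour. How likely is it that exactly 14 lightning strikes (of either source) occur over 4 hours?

Independent Poisson processes superpose: combined rate λ = 2.1 + 0.89 = 2.99 per hour.
Over the interval, μ = 2.99 × 4 = 11.96 (4 hours).
P(N = 14) = e^(−11.96) · 11.96^14/14! ≈ 0.0899.

0.0899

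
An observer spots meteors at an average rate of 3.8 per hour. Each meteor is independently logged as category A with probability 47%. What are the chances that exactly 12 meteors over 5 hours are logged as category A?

0.0711

Thinning: the meteors that are logged as category A themselves form a Poisson process with rate 0.47 × 3.8 = 1.786 per hour.
Over the interval, μ = 1.786 × 5 = 8.93 (5 hours).
P(N = 12) = e^(−8.93) · 8.93^12/12! ≈ 0.0711.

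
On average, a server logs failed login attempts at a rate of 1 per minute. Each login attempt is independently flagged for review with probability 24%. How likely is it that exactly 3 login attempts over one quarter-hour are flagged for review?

Thinning: the login attempts that are flagged for review themselves form a Poisson process with rate 0.24 × 1 = 0.24 per minute.
Over the interval, μ = 0.24 × 15 = 3.6 (a quarter-hour = 15 minutes).
P(N = 3) = e^(−3.6) · 3.6^3/3! ≈ 0.2125.

0.2125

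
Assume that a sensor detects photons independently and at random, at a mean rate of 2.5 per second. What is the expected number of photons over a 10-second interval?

25

E[N] = λt = 2.5 × 10 = 25 (a 10-second interval = 10 seconds).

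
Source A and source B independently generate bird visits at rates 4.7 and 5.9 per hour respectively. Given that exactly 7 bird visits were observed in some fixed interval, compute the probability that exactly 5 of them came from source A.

0.1115

Given the total, each event is independently from source A with probability p = λ_A/(λ_A+λ_B) = 4.7/10.6 ≈ 0.4434.
So K ~ Binomial(7, 4.7/10.6): P(K = 5) = C(7,5) · (4.7/10.6)^5 · (5.9/10.6)^2 ≈ 0.1115.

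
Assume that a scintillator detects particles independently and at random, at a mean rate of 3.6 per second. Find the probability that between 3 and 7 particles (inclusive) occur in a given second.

0.6665

With mean μ = 3.6 per second,
P(3 ≤ N ≤ 7) = Σ_{j=3}^{7} e^(−3.6) · 3.6^j/j! ≈ 0.6665.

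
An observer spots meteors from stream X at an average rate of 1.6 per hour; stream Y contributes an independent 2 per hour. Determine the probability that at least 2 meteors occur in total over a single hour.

Independent Poisson processes superpose: combined rate λ = 1.6 + 2 = 3.6 per hour.
So μ = 3.6.
P(N ≥ 2) = 1 − P(N ≤ 1) ≈ 0.8743.

0.8743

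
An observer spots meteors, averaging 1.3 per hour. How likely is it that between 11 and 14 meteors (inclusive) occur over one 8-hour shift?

Over the interval, μ = 1.3 × 8 = 10.4 (an 8-hour shift = 8 hours).
P(11 ≤ N ≤ 14) = Σ_{j=11}^{14} e^(−10.4) · 10.4^j/j! ≈ 0.3609.

0.3609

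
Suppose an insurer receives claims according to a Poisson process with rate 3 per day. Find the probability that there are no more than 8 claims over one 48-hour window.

0.8472

Over the interval, μ = 3 × 2 = 6 (a 48-hour window = 2 days).
P(N ≤ 8) = Σ_{j=0}^{8} e^(−μ) μ^j/j! ≈ 0.8472.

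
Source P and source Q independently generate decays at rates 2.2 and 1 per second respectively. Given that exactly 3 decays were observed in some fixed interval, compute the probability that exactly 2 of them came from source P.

0.4431

Given the total, each event is independently from source P with probability p = λ_P/(λ_P+λ_Q) = 2.2/3.2 = 0.6875.
So K ~ Binomial(3, 2.2/3.2): P(K = 2) = C(3,2) · (2.2/3.2)^2 · (1/3.2)^1 ≈ 0.4431.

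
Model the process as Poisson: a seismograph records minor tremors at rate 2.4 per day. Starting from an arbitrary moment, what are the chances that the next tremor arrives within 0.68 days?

Inter-arrival times are exponential with rate λ = 2.4 per day.
P(T ≤ 0.68) = 1 − e^(−λt) = 1 − e^(−2.4 × 0.68) = 1 − e^(−1.632) ≈ 0.8045.

0.8045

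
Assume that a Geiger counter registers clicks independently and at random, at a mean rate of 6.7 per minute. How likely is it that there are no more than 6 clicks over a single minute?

With mean μ = 6.7 per minute,
P(N ≤ 6) = Σ_{j=0}^{6} e^(−μ) μ^j/j! ≈ 0.4953.

0.4953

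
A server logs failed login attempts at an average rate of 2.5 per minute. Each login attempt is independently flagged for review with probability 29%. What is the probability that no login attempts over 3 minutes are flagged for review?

0.1136

Thinning: the login attempts that are flagged for review themselves form a Poisson process with rate 0.29 × 2.5 = 0.725 per minute.
Over the interval, μ = 0.725 × 3 = 2.175 (3 minutes).
P(N = 0) = e^(−2.175) · 2.175^0/0! ≈ 0.1136.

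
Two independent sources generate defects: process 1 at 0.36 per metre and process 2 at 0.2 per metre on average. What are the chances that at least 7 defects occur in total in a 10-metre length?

Independent Poisson processes superpose: combined rate λ = 0.36 + 0.2 = 0.56 per metre.
Over the interval, μ = 0.56 × 10 = 5.6 (a 10-metre length = 10 metres).
P(N ≥ 7) = 1 − P(N ≤ 6) ≈ 0.3297.

0.3297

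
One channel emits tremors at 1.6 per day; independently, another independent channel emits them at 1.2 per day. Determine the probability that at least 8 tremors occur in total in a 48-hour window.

0.2030

Independent Poisson processes superpose: combined rate λ = 1.6 + 1.2 = 2.8 per day.
Over the interval, μ = 2.8 × 2 = 5.6 (a 48-hour window = 2 days).
P(N ≥ 8) = 1 − P(N ≤ 7) ≈ 0.2030.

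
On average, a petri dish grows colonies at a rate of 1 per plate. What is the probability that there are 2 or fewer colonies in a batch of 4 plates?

0.2381

Over the interval, μ = 1 × 4 = 4 (a batch of 4 plates = 4 plates).
P(N ≤ 2) = Σ_{j=0}^{2} e^(−μ) μ^j/j! ≈ 0.2381.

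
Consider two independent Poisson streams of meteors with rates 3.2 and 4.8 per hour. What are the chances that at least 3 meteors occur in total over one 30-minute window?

Independent Poisson processes superpose: combined rate λ = 3.2 + 4.8 = 8 per hour.
Over the interval, μ = 8 × 0.5 = 4 (a 30-minute window = 0.5 hours).
P(N ≥ 3) = 1 − P(N ≤ 2) ≈ 0.7619.

0.7619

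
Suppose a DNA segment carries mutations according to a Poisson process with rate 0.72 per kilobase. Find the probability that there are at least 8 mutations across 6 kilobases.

0.0725

Over the interval, μ = 0.72 × 6 = 4.32 (6 kilobases).
P(N ≥ 8) = 1 − P(N ≤ 7) = 1 − Σ_{j=0}^{7} e^(−μ) μ^j/j! ≈ 0.0725.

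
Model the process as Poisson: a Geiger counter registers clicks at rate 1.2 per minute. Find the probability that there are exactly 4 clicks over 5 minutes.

Over the interval, μ = 1.2 × 5 = 6 (5 minutes).
P(N = 4) = e^(−μ) μ^4/4! = e^(−6) · 6^4/24 ≈ 0.1339.

0.1339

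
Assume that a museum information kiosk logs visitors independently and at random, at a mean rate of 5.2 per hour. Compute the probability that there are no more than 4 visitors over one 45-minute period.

Over the interval, μ = 5.2 × 0.75 = 3.9 (a 45-minute period = 0.75 hours).
P(N ≤ 4) = Σ_{j=0}^{4} e^(−μ) μ^j/j! ≈ 0.6484.

0.6484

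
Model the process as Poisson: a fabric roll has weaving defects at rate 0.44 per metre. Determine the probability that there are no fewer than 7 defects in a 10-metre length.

Over the interval, μ = 0.44 × 10 = 4.4 (a 10-metre length = 10 metres).
P(N ≥ 7) = 1 − P(N ≤ 6) = 1 − Σ_{j=0}^{6} e^(−μ) μ^j/j! ≈ 0.1564.

0.1564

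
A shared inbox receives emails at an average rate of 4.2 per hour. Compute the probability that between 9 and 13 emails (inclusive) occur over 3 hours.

0.4974

Over the interval, μ = 4.2 × 3 = 12.6 (3 hours).
P(9 ≤ N ≤ 13) = Σ_{j=9}^{13} e^(−12.6) · 12.6^j/j! ≈ 0.4974.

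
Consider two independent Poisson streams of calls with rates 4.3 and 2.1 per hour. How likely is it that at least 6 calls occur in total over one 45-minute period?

0.3490

Independent Poisson processes superpose: combined rate λ = 4.3 + 2.1 = 6.4 per hour.
Over the interval, μ = 6.4 × 0.75 = 4.8 (a 45-minute period = 0.75 hours).
P(N ≥ 6) = 1 − P(N ≤ 5) ≈ 0.3490.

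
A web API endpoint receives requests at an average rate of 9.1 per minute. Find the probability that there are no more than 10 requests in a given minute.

With mean μ = 9.1 per minute,
P(N ≤ 10) = Σ_{j=0}^{10} e^(−μ) μ^j/j! ≈ 0.6941.

0.6941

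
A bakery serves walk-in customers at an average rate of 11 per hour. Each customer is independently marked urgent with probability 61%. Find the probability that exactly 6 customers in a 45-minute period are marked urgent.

0.1472

Thinning: the customers that are marked urgent themselves form a Poisson process with rate 0.61 × 11 = 6.71 per hour.
Over the interval, μ = 6.71 × 0.75 = 5.0325 (a 45-minute period = 0.75 hours).
P(N = 6) = e^(−5.0325) · 5.0325^6/6! ≈ 0.1472.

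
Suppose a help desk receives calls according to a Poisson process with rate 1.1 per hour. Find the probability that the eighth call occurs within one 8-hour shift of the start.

0.6522

Over the interval, μ = 1.1 × 8 = 8.8 (an 8-hour shift = 8 hours).
The eighth arrival falls in the interval iff at least 8 events occur there: P(S_8 ≤ t) = P(N ≥ 8) = 1 − P(N ≤ 7) ≈ 0.6522.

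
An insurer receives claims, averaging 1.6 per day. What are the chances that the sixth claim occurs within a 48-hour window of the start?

Over the interval, μ = 1.6 × 2 = 3.2 (a 48-hour window = 2 days).
The sixth arrival falls in the interval iff at least 6 events occur there: P(S_6 ≤ t) = P(N ≥ 6) = 1 − P(N ≤ 5) ≈ 0.1054.

0.1054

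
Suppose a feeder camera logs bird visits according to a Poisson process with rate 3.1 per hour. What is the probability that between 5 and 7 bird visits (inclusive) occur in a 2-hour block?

Over the interval, μ = 3.1 × 2 = 6.2 (a 2-hour block = 2 hours).
P(5 ≤ N ≤ 7) = Σ_{j=5}^{7} e^(−6.2) · 6.2^j/j! ≈ 0.4568.

0.4568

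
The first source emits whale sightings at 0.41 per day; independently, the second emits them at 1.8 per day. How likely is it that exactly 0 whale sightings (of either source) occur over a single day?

Independent Poisson processes superpose: combined rate λ = 0.41 + 1.8 = 2.21 per day.
So μ = 2.21.
P(N = 0) = e^(−2.21) · 2.21^0/0! ≈ 0.1097.

0.1097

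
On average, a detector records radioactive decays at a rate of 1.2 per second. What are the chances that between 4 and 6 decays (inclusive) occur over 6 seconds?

Over the interval, μ = 1.2 × 6 = 7.2 (6 seconds).
P(4 ≤ N ≤ 6) = Σ_{j=4}^{6} e^(−7.2) · 7.2^j/j! ≈ 0.3484.

0.3484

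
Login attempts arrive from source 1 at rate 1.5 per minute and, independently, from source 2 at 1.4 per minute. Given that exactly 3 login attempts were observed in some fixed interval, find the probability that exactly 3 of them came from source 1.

Given the total, each event is independently from source 1 with probability p = λ_1/(λ_1+λ_2) = 1.5/2.9 ≈ 0.5172.
So K ~ Binomial(3, 1.5/2.9): P(K = 3) = C(3,3) · (1.5/2.9)^3 · (1.4/2.9)^0 ≈ 0.1384.

0.1384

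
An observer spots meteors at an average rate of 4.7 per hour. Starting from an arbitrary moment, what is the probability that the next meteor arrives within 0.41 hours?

Inter-arrival times are exponential with rate λ = 4.7 per hour.
P(T ≤ 0.41) = 1 − e^(−λt) = 1 − e^(−4.7 × 0.41) = 1 − e^(−1.927) ≈ 0.8544.

0.8544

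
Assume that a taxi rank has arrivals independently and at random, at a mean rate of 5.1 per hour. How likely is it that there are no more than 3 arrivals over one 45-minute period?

0.4684

Over the interval, μ = 5.1 × 0.75 = 3.825 (a 45-minute period = 0.75 hours).
P(N ≤ 3) = Σ_{j=0}^{3} e^(−μ) μ^j/j! ≈ 0.4684.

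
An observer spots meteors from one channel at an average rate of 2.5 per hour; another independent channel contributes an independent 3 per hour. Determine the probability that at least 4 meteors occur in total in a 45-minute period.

0.5906

Independent Poisson processes superpose: combined rate λ = 2.5 + 3 = 5.5 per hour.
Over the interval, μ = 5.5 × 0.75 = 4.125 (a 45-minute period = 0.75 hours).
P(N ≥ 4) = 1 − P(N ≤ 3) ≈ 0.5906.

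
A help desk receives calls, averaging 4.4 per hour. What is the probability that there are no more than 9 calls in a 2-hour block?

0.6137

Over the interval, μ = 4.4 × 2 = 8.8 (a 2-hour block = 2 hours).
P(N ≤ 9) = Σ_{j=0}^{9} e^(−μ) μ^j/j! ≈ 0.6137.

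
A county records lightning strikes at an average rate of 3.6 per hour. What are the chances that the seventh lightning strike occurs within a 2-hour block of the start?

Over the interval, μ = 3.6 × 2 = 7.2 (a 2-hour block = 2 hours).
The seventh arrival falls in the interval iff at least 7 events occur there: P(S_7 ≤ t) = P(N ≥ 7) = 1 − P(N ≤ 6) ≈ 0.5796.

0.5796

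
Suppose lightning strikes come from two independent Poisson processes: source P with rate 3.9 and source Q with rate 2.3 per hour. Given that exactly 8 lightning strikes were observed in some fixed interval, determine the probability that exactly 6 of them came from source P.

0.2387

Given the total, each event is independently from source P with probability p = λ_P/(λ_P+λ_Q) = 3.9/6.2 ≈ 0.6290.
So K ~ Binomial(8, 3.9/6.2): P(K = 6) = C(8,6) · (3.9/6.2)^6 · (2.3/6.2)^2 ≈ 0.2387.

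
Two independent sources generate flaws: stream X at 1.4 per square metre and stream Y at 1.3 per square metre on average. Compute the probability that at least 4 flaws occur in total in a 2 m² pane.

Independent Poisson processes superpose: combined rate λ = 1.4 + 1.3 = 2.7 per square metre.
Over the interval, μ = 2.7 × 2 = 5.4 (a 2 m² pane = 2 square metres).
P(N ≥ 4) = 1 − P(N ≤ 3) ≈ 0.7867.

0.7867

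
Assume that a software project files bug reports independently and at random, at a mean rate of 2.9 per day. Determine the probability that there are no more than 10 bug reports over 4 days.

0.3905

Over the interval, μ = 2.9 × 4 = 11.6 (4 days).
P(N ≤ 10) = Σ_{j=0}^{10} e^(−μ) μ^j/j! ≈ 0.3905.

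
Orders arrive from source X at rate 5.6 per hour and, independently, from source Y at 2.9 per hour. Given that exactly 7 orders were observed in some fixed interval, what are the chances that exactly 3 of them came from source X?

Given the total, each event is independently from source X with probability p = λ_X/(λ_X+λ_Y) = 5.6/8.5 ≈ 0.6588.
So K ~ Binomial(7, 5.6/8.5): P(K = 3) = C(7,3) · (5.6/8.5)^3 · (2.9/8.5)^4 ≈ 0.1356.

0.1356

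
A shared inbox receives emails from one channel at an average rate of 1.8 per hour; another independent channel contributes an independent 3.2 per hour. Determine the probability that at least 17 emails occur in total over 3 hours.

0.3359

Independent Poisson processes superpose: combined rate λ = 1.8 + 3.2 = 5 per hour.
Over the interval, μ = 5 × 3 = 15 (3 hours).
P(N ≥ 17) = 1 − P(N ≤ 16) ≈ 0.3359.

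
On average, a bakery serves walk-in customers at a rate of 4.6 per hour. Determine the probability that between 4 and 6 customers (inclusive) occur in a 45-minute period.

Over the interval, μ = 4.6 × 0.75 = 3.45 (a 45-minute period = 0.75 hours).
P(4 ≤ N ≤ 6) = Σ_{j=4}^{6} e^(−3.45) · 3.45^j/j! ≈ 0.3910.

0.3910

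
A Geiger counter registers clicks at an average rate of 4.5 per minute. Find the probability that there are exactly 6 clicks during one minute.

With mean μ = 4.5 per minute,
P(N = 6) = e^(−μ) μ^6/6! = e^(−4.5) · 4.5^6/720 ≈ 0.1281.

0.1281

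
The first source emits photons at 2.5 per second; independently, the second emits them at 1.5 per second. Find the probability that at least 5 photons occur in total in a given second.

0.3712

Independent Poisson processes superpose: combined rate λ = 2.5 + 1.5 = 4 per second.
So μ = 4.
P(N ≥ 5) = 1 − P(N ≤ 4) ≈ 0.3712.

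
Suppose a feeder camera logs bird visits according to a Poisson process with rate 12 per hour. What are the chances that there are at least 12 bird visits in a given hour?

With mean μ = 12 per hour,
P(N ≥ 12) = 1 − P(N ≤ 11) = 1 − Σ_{j=0}^{11} e^(−μ) μ^j/j! ≈ 0.5384.

0.5384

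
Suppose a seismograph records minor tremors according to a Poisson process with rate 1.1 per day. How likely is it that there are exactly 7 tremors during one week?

0.1442

Over the interval, μ = 1.1 × 7 = 7.7 (a week = 7 days).
P(N = 7) = e^(−μ) μ^7/7! = e^(−7.7) · 7.7^7/5040 ≈ 0.1442.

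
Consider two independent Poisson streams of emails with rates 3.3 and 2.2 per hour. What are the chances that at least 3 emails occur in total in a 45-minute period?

0.7796

Independent Poisson processes superpose: combined rate λ = 3.3 + 2.2 = 5.5 per hour.
Over the interval, μ = 5.5 × 0.75 = 4.125 (a 45-minute period = 0.75 hours).
P(N ≥ 3) = 1 − P(N ≤ 2) ≈ 0.7796.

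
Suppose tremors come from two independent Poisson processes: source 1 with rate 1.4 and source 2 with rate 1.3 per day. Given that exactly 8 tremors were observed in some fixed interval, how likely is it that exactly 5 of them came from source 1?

Given the total, each event is independently from source 1 with probability p = λ_1/(λ_1+λ_2) = 1.4/2.7 ≈ 0.5185.
So K ~ Binomial(8, 1.4/2.7): P(K = 5) = C(8,5) · (1.4/2.7)^5 · (1.3/2.7)^3 ≈ 0.2343.

0.2343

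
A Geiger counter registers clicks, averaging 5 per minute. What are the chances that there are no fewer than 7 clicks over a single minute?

With mean μ = 5 per minute,
P(N ≥ 7) = 1 − P(N ≤ 6) = 1 − Σ_{j=0}^{6} e^(−μ) μ^j/j! ≈ 0.2378.

0.2378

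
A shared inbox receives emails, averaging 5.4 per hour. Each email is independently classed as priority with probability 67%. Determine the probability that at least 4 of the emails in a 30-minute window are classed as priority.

0.1102

Thinning: the emails that are classed as priority themselves form a Poisson process with rate 0.67 × 5.4 = 3.618 per hour.
Over the interval, μ = 3.618 × 0.5 = 1.809 (a 30-minute window = 0.5 hours).
P(N ≥ 4) = 1 − P(N ≤ 3) ≈ 0.1102.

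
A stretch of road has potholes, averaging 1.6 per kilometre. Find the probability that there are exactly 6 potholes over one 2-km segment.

Over the interval, μ = 1.6 × 2 = 3.2 (a 2-km segment = 2 kilometres).
P(N = 6) = e^(−μ) μ^6/6! = e^(−3.2) · 3.2^6/720 ≈ 0.0608.

0.0608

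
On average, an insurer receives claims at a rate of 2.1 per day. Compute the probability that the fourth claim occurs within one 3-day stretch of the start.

Over the interval, μ = 2.1 × 3 = 6.3 (a 3-day stretch = 3 days).
The fourth arrival falls in the interval iff at least 4 events occur there: P(S_4 ≤ t) = P(N ≥ 4) = 1 − P(N ≤ 3) ≈ 0.8736.

0.8736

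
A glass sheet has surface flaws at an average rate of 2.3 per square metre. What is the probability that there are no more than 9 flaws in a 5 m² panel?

0.2888

Over the interval, μ = 2.3 × 5 = 11.5 (a 5 m² panel = 5 square metres).
P(N ≤ 9) = Σ_{j=0}^{9} e^(−μ) μ^j/j! ≈ 0.2888.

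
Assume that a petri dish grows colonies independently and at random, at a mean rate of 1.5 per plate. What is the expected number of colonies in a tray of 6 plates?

9

E[N] = λt = 1.5 × 6 = 9 (a tray of 6 plates = 6 plates).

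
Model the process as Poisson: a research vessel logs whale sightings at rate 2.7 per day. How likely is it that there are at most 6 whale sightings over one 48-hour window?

Over the interval, μ = 2.7 × 2 = 5.4 (a 48-hour window = 2 days).
P(N ≤ 6) = Σ_{j=0}^{6} e^(−μ) μ^j/j! ≈ 0.7017.

0.7017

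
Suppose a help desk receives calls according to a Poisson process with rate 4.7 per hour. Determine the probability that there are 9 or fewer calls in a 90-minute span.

Over the interval, μ = 4.7 × 1.5 = 7.05 (a 90-minute span = 1.5 hours).
P(N ≤ 9) = Σ_{j=0}^{9} e^(−μ) μ^j/j! ≈ 0.8254.

0.8254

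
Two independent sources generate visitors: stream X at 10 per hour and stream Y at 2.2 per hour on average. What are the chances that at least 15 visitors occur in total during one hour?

Independent Poisson processes superpose: combined rate λ = 10 + 2.2 = 12.2 per hour.
So μ = 12.2.
P(N ≥ 15) = 1 − P(N ≤ 14) ≈ 0.2464.

0.2464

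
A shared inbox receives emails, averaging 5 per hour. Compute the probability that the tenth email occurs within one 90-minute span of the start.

0.2236

Over the interval, μ = 5 × 1.5 = 7.5 (a 90-minute span = 1.5 hours).
The tenth arrival falls in the interval iff at least 10 events occur there: P(S_10 ≤ t) = P(N ≥ 10) = 1 − P(N ≤ 9) ≈ 0.2236.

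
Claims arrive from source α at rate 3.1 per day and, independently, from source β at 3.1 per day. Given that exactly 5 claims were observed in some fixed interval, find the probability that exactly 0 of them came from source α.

0.0312

Given the total, each event is independently from source α with probability p = λ_α/(λ_α+λ_β) = 3.1/6.2 = 0.5000.
So K ~ Binomial(5, 3.1/6.2): P(K = 0) = C(5,0) · (3.1/6.2)^0 · (3.1/6.2)^5 ≈ 0.0312.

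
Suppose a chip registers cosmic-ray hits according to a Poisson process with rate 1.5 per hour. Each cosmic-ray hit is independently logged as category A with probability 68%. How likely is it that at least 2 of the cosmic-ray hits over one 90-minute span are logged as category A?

Thinning: the cosmic-ray hits that are logged as category A themselves form a Poisson process with rate 0.68 × 1.5 = 1.02 per hour.
Over the interval, μ = 1.02 × 1.5 = 1.53 (a 90-minute span = 1.5 hours).
P(N ≥ 2) = 1 − P(N ≤ 1) ≈ 0.4522.

0.4522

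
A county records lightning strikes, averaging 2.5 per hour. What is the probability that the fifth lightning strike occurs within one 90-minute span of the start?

0.3225

Over the interval, μ = 2.5 × 1.5 = 3.75 (a 90-minute span = 1.5 hours).
The fifth arrival falls in the interval iff at least 5 events occur there: P(S_5 ≤ t) = P(N ≥ 5) = 1 − P(N ≤ 4) ≈ 0.3225.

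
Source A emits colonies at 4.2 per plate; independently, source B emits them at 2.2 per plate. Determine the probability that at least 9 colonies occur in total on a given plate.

0.1967

Independent Poisson processes superpose: combined rate λ = 4.2 + 2.2 = 6.4 per plate.
So μ = 6.4.
P(N ≥ 9) = 1 − P(N ≤ 8) ≈ 0.1967.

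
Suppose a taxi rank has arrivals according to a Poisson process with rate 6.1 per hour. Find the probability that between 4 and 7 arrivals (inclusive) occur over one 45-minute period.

0.5773

Over the interval, μ = 6.1 × 0.75 = 4.575 (a 45-minute period = 0.75 hours).
P(4 ≤ N ≤ 7) = Σ_{j=4}^{7} e^(−4.575) · 4.575^j/j! ≈ 0.5773.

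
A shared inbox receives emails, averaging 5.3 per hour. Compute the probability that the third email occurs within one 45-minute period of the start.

Over the interval, μ = 5.3 × 0.75 = 3.975 (a 45-minute period = 0.75 hours).
The third arrival falls in the interval iff at least 3 events occur there: P(S_3 ≤ t) = P(N ≥ 3) = 1 − P(N ≤ 2) ≈ 0.7582.

0.7582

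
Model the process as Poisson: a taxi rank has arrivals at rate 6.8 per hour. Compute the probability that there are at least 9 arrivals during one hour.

With mean μ = 6.8 per hour,
P(N ≥ 9) = 1 − P(N ≤ 8) = 1 − Σ_{j=0}^{8} e^(−μ) μ^j/j! ≈ 0.2452.

0.2452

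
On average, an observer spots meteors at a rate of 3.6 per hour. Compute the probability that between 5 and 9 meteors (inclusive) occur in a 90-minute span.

0.5779

Over the interval, μ = 3.6 × 1.5 = 5.4 (a 90-minute span = 1.5 hours).
P(5 ≤ N ≤ 9) = Σ_{j=5}^{9} e^(−5.4) · 5.4^j/j! ≈ 0.5779.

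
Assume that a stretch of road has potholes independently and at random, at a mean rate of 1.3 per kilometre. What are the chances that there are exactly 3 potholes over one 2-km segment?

Over the interval, μ = 1.3 × 2 = 2.6 (a 2-km segment = 2 kilometres).
P(N = 3) = e^(−μ) μ^3/3! = e^(−2.6) · 2.6^3/6 ≈ 0.2176.

0.2176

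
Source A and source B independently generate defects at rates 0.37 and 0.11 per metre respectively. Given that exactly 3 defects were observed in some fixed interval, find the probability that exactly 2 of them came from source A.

Given the total, each event is independently from source A with probability p = λ_A/(λ_A+λ_B) = 0.37/0.48 ≈ 0.7708.
So K ~ Binomial(3, 0.37/0.48): P(K = 2) = C(3,2) · (0.37/0.48)^2 · (0.11/0.48)^1 ≈ 0.4085.

0.4085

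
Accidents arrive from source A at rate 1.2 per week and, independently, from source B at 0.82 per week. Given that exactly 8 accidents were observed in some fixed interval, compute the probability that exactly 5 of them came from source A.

Given the total, each event is independently from source A with probability p = λ_A/(λ_A+λ_B) = 1.2/2.02 ≈ 0.5941.
So K ~ Binomial(8, 1.2/2.02): P(K = 5) = C(8,5) · (1.2/2.02)^5 · (0.82/2.02)^3 ≈ 0.2772.

0.2772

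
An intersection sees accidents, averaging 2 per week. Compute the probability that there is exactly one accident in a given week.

0.2707

With mean μ = 2 per week,
P(N = 1) = e^(−μ) μ^1/1! = e^(−2) · 2^1/1 ≈ 0.2707.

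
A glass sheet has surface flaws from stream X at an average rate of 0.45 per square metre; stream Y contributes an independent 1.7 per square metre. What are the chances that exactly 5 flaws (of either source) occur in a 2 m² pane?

0.1662

Independent Poisson processes superpose: combined rate λ = 0.45 + 1.7 = 2.15 per square metre.
Over the interval, μ = 2.15 × 2 = 4.3 (a 2 m² pane = 2 square metres).
P(N = 5) = e^(−4.3) · 4.3^5/5! ≈ 0.1662.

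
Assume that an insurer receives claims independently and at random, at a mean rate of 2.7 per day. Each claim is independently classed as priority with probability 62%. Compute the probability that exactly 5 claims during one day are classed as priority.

Thinning: the claims that are classed as priority themselves form a Poisson process with rate 0.62 × 2.7 = 1.674 per day.
So μ = 1.674.
P(N = 5) = e^(−1.674) · 1.674^5/5! ≈ 0.0205.

0.0205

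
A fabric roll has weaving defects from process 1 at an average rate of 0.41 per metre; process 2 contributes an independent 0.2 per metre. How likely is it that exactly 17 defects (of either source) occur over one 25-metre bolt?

Independent Poisson processes superpose: combined rate λ = 0.41 + 0.2 = 0.61 per metre.
Over the interval, μ = 0.61 × 25 = 15.25 (a 25-metre bolt = 25 metres).
P(N = 17) = e^(−15.25) · 15.25^17/17! ≈ 0.0874.

0.0874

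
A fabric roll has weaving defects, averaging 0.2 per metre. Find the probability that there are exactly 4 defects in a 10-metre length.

0.0902

Over the interval, μ = 0.2 × 10 = 2 (a 10-metre length = 10 metres).
P(N = 4) = e^(−μ) μ^4/4! = e^(−2) · 2^4/24 ≈ 0.0902.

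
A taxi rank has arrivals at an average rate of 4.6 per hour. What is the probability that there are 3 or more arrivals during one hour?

0.8374

With mean μ = 4.6 per hour,
P(N ≥ 3) = 1 − P(N ≤ 2) = 1 − Σ_{j=0}^{2} e^(−μ) μ^j/j! ≈ 0.8374.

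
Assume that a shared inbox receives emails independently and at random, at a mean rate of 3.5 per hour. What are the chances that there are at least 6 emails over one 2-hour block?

Over the interval, μ = 3.5 × 2 = 7 (a 2-hour block = 2 hours).
P(N ≥ 6) = 1 − P(N ≤ 5) = 1 − Σ_{j=0}^{5} e^(−μ) μ^j/j! ≈ 0.6993.

0.6993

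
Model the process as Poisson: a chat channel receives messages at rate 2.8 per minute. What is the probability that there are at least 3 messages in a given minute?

With mean μ = 2.8 per minute,
P(N ≥ 3) = 1 − P(N ≤ 2) = 1 − Σ_{j=0}^{2} e^(−μ) μ^j/j! ≈ 0.5305.

0.5305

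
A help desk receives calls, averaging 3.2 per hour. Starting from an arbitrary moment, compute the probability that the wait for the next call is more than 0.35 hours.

The wait for the next event is exponential with rate λ = 3.2 per hour.
P(T > 0.35) = e^(−λt) = e^(−3.2 × 0.35) = e^(−1.12) ≈ 0.3263.

0.3263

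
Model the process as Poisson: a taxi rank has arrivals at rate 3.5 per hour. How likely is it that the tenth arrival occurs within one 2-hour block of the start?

0.1695

Over the interval, μ = 3.5 × 2 = 7 (a 2-hour block = 2 hours).
The tenth arrival falls in the interval iff at least 10 events occur there: P(S_10 ≤ t) = P(N ≥ 10) = 1 − P(N ≤ 9) ≈ 0.1695.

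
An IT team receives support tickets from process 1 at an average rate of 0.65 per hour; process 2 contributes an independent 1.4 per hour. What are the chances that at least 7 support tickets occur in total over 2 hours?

Independent Poisson processes superpose: combined rate λ = 0.65 + 1.4 = 2.05 per hour.
Over the interval, μ = 2.05 × 2 = 4.1 (2 hours).
P(N ≥ 7) = 1 − P(N ≤ 6) ≈ 0.1214.

0.1214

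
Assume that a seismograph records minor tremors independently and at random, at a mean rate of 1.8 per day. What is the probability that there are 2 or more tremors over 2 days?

Over the interval, μ = 1.8 × 2 = 3.6 (2 days).
P(N ≥ 2) = 1 − P(N ≤ 1) = 1 − Σ_{j=0}^{1} e^(−μ) μ^j/j! ≈ 0.8743.

0.8743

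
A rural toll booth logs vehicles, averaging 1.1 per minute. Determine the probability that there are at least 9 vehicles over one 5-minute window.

0.1056

Over the interval, μ = 1.1 × 5 = 5.5 (a 5-minute window = 5 minutes).
P(N ≥ 9) = 1 − P(N ≤ 8) = 1 − Σ_{j=0}^{8} e^(−μ) μ^j/j! ≈ 0.1056.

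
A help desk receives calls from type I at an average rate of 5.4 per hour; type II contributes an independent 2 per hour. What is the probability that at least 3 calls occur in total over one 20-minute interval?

Independent Poisson processes superpose: combined rate λ = 5.4 + 2 = 7.4 per hour.
Over the interval, μ = 7.4 × 1/3 ≈ 2.46667 (a 20-minute interval = 1/3 hours).
P(N ≥ 3) = 1 − P(N ≤ 2) ≈ 0.4476.

0.4476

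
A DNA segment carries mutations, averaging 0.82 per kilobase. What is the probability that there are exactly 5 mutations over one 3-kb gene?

0.0641

Over the interval, μ = 0.82 × 3 = 2.46 (a 3-kb gene = 3 kilobases).
P(N = 5) = e^(−μ) μ^5/5! = e^(−2.46) · 2.46^5/120 ≈ 0.0641.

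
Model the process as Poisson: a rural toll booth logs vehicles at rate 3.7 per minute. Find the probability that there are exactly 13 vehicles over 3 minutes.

0.0942

Over the interval, μ = 3.7 × 3 = 11.1 (3 minutes).
P(N = 13) = e^(−μ) μ^13/13! = e^(−11.1) · 11.1^13/6227020800 ≈ 0.0942.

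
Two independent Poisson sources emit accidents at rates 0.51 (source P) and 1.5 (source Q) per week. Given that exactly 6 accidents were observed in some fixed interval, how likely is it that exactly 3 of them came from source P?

Given the total, each event is independently from source P with probability p = λ_P/(λ_P+λ_Q) = 0.51/2.01 ≈ 0.2537.
So K ~ Binomial(6, 0.51/2.01): P(K = 3) = C(6,3) · (0.51/2.01)^3 · (1.5/2.01)^3 ≈ 0.1358.

0.1358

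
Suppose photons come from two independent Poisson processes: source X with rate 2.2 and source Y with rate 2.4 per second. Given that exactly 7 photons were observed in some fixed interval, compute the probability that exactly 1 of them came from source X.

Given the total, each event is independently from source X with probability p = λ_X/(λ_X+λ_Y) = 2.2/4.6 ≈ 0.4783.
So K ~ Binomial(7, 2.2/4.6): P(K = 1) = C(7,1) · (2.2/4.6)^1 · (2.4/4.6)^6 ≈ 0.0675.

0.0675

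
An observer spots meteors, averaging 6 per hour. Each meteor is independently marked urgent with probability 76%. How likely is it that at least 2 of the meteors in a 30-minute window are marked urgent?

0.6645

Thinning: the meteors that are marked urgent themselves form a Poisson process with rate 0.76 × 6 = 4.56 per hour.
Over the interval, μ = 4.56 × 0.5 = 2.28 (a 30-minute window = 0.5 hours).
P(N ≥ 2) = 1 − P(N ≤ 1) ≈ 0.6645.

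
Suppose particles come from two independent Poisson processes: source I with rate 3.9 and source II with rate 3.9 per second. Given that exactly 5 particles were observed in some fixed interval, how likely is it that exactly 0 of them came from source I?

0.0312

Given the total, each event is independently from source I with probability p = λ_I/(λ_I+λ_II) = 3.9/7.8 = 0.5000.
So K ~ Binomial(5, 3.9/7.8): P(K = 0) = C(5,0) · (3.9/7.8)^0 · (3.9/7.8)^5 ≈ 0.0312.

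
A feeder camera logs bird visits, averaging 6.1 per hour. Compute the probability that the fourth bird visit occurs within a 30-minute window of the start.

Over the interval, μ = 6.1 × 0.5 = 3.05 (a 30-minute window = 0.5 hours).
The fourth arrival falls in the interval iff at least 4 events occur there: P(S_4 ≤ t) = P(N ≥ 4) = 1 − P(N ≤ 3) ≈ 0.3640.

0.3640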